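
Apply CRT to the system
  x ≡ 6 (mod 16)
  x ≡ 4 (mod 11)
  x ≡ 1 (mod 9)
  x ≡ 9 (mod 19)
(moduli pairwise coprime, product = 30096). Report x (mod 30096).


Product of moduli M = 16 · 11 · 9 · 19 = 30096.
Merge one congruence at a time:
  Start: x ≡ 6 (mod 16).
  Combine with x ≡ 4 (mod 11); new modulus lcm = 176.
    Write x = 6 + 16·t and substitute into x ≡ 4 (mod 11): 16·t ≡ 4 − 6 = -2 (mod 11).
    Reduce coefficients mod 11: 5·t ≡ 9 (mod 11).
    The inverse of 5 mod 11 is 9 (since 5·9 = 45 = 4·11 + 1), so t ≡ 9·9 = 81 ≡ 4 (mod 11).
    Then x = 6 + 16·4 = 70, valid modulo lcm(16, 11) = 176: x ≡ 70 (mod 176).
  Combine with x ≡ 1 (mod 9); new modulus lcm = 1584.
    Write x = 70 + 176·t and substitute into x ≡ 1 (mod 9): 176·t ≡ 1 − 70 = -69 (mod 9).
    Reduce coefficients mod 9: 5·t ≡ 3 (mod 9).
    The inverse of 5 mod 9 is 2 (since 5·2 = 10 = 1·9 + 1), so t ≡ 2·3 = 6 ≡ 6 (mod 9).
    Then x = 70 + 176·6 = 1126, valid modulo lcm(176, 9) = 1584: x ≡ 1126 (mod 1584).
  Combine with x ≡ 9 (mod 19); new modulus lcm = 30096.
    Write x = 1126 + 1584·t and substitute into x ≡ 9 (mod 19): 1584·t ≡ 9 − 1126 = -1117 (mod 19).
    Reduce coefficients mod 19: 7·t ≡ 4 (mod 19).
    The inverse of 7 mod 19 is 11 (since 7·11 = 77 = 4·19 + 1), so t ≡ 11·4 = 44 ≡ 6 (mod 19).
    Then x = 1126 + 1584·6 = 10630, valid modulo lcm(1584, 19) = 30096: x ≡ 10630 (mod 30096).
Verify against each original: 10630 mod 16 = 6, 10630 mod 11 = 4, 10630 mod 9 = 1, 10630 mod 19 = 9.

x ≡ 10630 (mod 30096).


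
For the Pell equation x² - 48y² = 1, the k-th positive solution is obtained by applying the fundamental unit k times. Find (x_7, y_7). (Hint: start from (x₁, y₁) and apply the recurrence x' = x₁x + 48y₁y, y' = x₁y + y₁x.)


Step 1: Find the fundamental solution (x₁, y₁) of x² - 48y² = 1.
  Expand √48 as a continued fraction. a₀ = ⌊√48⌋ = 6; iterate m_{k+1} = d_k·a_k − m_k, d_{k+1} = (48 − m_{k+1}²)/d_k, a_{k+1} = ⌊(a₀ + m_{k+1})/d_{k+1}⌋ (starting m₀ = 0, d₀ = 1), with convergents p_k = a_k·p_{k-1} + p_{k-2}, q_k = a_k·q_{k-1} + q_{k-2} (p₋₁ = 1, q₋₁ = 0):
  k = 0: a₀ = 6; p₀/q₀ = 6/1; p₀² − 48·q₀² = 36 − 48 = -12.
  k = 1: m = 6, d = 12, a = ⌊(6 + 6)/12⌋ = 1; p/q = (1·6 + 1)/(1·1 + 0) = 7/1; p² − 48·q² = 49 − 48 = 1.
  The first convergent with p² − 48·q² = 1 gives the fundamental solution (x₁, y₁) = (7, 1).
Step 2: Apply the recurrence (x_{n+1}, y_{n+1}) = (x₁x_n + 48y₁y_n, x₁y_n + y₁x_n) repeatedly.
  From (x_1, y_1) = (7, 1): x_2 = 7·7 + 48·1·1 = 97; y_2 = 7·1 + 1·7 = 14.
  From (x_2, y_2) = (97, 14): x_3 = 7·97 + 48·1·14 = 1351; y_3 = 7·14 + 1·97 = 195.
  From (x_3, y_3) = (1351, 195): x_4 = 7·1351 + 48·1·195 = 18817; y_4 = 7·195 + 1·1351 = 2716.
  From (x_4, y_4) = (18817, 2716): x_5 = 7·18817 + 48·1·2716 = 262087; y_5 = 7·2716 + 1·18817 = 37829.
  From (x_5, y_5) = (262087, 37829): x_6 = 7·262087 + 48·1·37829 = 3650401; y_6 = 7·37829 + 1·262087 = 526890.
  From (x_6, y_6) = (3650401, 526890): x_7 = 7·3650401 + 48·1·526890 = 50843527; y_7 = 7·526890 + 1·3650401 = 7338631.
Step 3: Verify x_7² - 48·y_7² = 2585064237799729 - 2585064237799728 = 1 (should be 1). ✓

(x_1, y_1) = (7, 1); (x_7, y_7) = (50843527, 7338631).


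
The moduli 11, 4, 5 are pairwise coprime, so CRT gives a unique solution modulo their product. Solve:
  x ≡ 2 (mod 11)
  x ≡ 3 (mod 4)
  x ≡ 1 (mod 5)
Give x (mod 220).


Moduli 11, 4, 5 are pairwise coprime; by CRT there is a unique solution modulo M = 11 · 4 · 5 = 220.
Solve pairwise, accumulating the modulus:
  Start with x ≡ 2 (mod 11).
  Combine with x ≡ 3 (mod 4): since gcd(11, 4) = 1, we get a unique residue mod 44.
    Write x = 2 + 11·t and substitute into x ≡ 3 (mod 4): 11·t ≡ 3 − 2 = 1 (mod 4).
    Reduce coefficients mod 4: 3·t ≡ 1 (mod 4).
    The inverse of 3 mod 4 is 3 (since 3·3 = 9 = 2·4 + 1), so t ≡ 3·1 = 3 ≡ 3 (mod 4).
    Then x = 2 + 11·3 = 35, valid modulo lcm(11, 4) = 44: x ≡ 35 (mod 44).
  Combine with x ≡ 1 (mod 5): since gcd(44, 5) = 1, we get a unique residue mod 220.
    Write x = 35 + 44·t and substitute into x ≡ 1 (mod 5): 44·t ≡ 1 − 35 = -34 (mod 5).
    Reduce coefficients mod 5: 4·t ≡ 1 (mod 5).
    The inverse of 4 mod 5 is 4 (since 4·4 = 16 = 3·5 + 1), so t ≡ 4·1 = 4 ≡ 4 (mod 5).
    Then x = 35 + 44·4 = 211, valid modulo lcm(44, 5) = 220: x ≡ 211 (mod 220).
Verify: 211 mod 11 = 2 ✓, 211 mod 4 = 3 ✓, 211 mod 5 = 1 ✓.

x ≡ 211 (mod 220).


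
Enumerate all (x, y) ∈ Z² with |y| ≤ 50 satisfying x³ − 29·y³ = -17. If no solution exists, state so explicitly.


The equation is x³ - 29y³ = -17. For fixed y, x³ = 29·y³ − 17, so a solution requires the RHS to be a perfect cube.
Strategy: iterate y from -50 to 50, compute RHS = 29·y³ − 17, and check whether it is a (positive or negative) perfect cube.
Check small values of y:
  y = 0: RHS = -17 is not a perfect cube.
  y = 1: RHS = 12 is not a perfect cube.
  y = -1: RHS = -46 is not a perfect cube.
  y = 2: RHS = 215 is not a perfect cube.
  y = -2: RHS = -249 is not a perfect cube.
  y = 3: RHS = 766 is not a perfect cube.
  y = -3: RHS = -800 is not a perfect cube.
Continuing the search up to |y| = 50 finds no solutions either.
No (x, y) in the scanned range satisfies the equation.

No integer solutions with |y| ≤ 50.


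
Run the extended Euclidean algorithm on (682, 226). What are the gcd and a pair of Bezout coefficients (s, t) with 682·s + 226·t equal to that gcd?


Euclidean algorithm on (682, 226) — divide until remainder is 0:
  682 = 3 · 226 + 4
  226 = 56 · 4 + 2
  4 = 2 · 2 + 0
gcd(682, 226) = 2.
Track Bezout coefficients alongside the remainders: start with r₀ = 682 = a·1 + b·0 (s = 1, t = 0) and r₁ = 226 = a·0 + b·1 (s = 0, t = 1); each new remainder r_{k+1} = r_{k-1} − q_k·r_k inherits s_{k+1} = s_{k-1} − q_k·s_k, t_{k+1} = t_{k-1} − q_k·t_k, so r_k = a·s_k + b·t_k at every step:
  q = 3: r = 4, s = 1 − 3·0 = 1, t = 0 − 3·1 = -3  (check: 682·1 + 226·(-3) = 4)
  q = 56: r = 2, s = 0 − 56·1 = -56, t = 1 − 56·(-3) = 169  (check: 682·(-56) + 226·169 = 2)
The row with r = 2 (the gcd) gives the Bezout coefficients s = -56, t = 169.
Result: 682 · (-56) + 226 · (169) = 2.

gcd(682, 226) = 2; s = -56, t = 169 (check: 682·(-56) + 226·169 = 2).


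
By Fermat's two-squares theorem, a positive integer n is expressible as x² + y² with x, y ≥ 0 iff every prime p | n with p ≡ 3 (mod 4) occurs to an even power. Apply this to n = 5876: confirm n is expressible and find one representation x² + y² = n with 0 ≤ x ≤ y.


Step 1: Factor n = 5876 = 2^2 · 13 · 113.
Step 2: Check the mod-4 condition on each prime factor: 2 = 2 (special); 13 ≡ 1 (mod 4), exponent 1; 113 ≡ 1 (mod 4), exponent 1.
All primes ≡ 3 (mod 4) appear to even exponent (or don't appear), so by the two-squares theorem n IS expressible as a sum of two squares.
Step 3: Build a representation. Group n = k² · m with k = 2 and m = 13 · 113 = 1469 (a product of primes ≡ 1 (mod 4)); a representation of m scales to one of n via (k·x)² + (k·y)² = k²(x² + y²). Each prime p ≡ 1 (mod 4) is itself a sum of two squares; find a² by testing p − a² for a perfect square:
  13: 13 − 1² = 12, 13 − 2² = 9 = 3² ⇒ 13 = 2² + 3².
  113: 113 − 1² = 112, 113 − 2² = 109, 113 − 3² = 104, 113 − 4² = 97, 113 − 5² = 88, 113 − 6² = 77, 113 − 7² = 64 = 8² ⇒ 113 = 7² + 8².
  Combine using the Brahmagupta–Fibonacci identity (a² + b²)(c² + d²) = (ac − bd)² + (ad + bc)² = (ac + bd)² + (ad − bc)²:
  13 · 113 = 1469: from (2² + 3²)(7² + 8²), take (2·7 − 3·8, 2·8 + 3·7) = (14 − 24, 16 + 21) = (-10, 37); dropping signs (only squares matter) gives (10, 37); check 10² + 37² = 100 + 1369 = 1469 ✓.
  Scale by k = 2: (2·10, 2·37) = (20, 74).
Step 4: Order so x ≤ y and verify: 20² + 74² = 400 + 5476 = 5876 = n. ✓

n = 5876 = 20² + 74² (one valid representation with x ≤ y).


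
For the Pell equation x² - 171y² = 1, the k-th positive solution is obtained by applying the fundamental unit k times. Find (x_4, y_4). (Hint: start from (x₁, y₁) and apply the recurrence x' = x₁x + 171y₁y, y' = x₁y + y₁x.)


Step 1: Find the fundamental solution (x₁, y₁) of x² - 171y² = 1.
  Expand √171 as a continued fraction. a₀ = ⌊√171⌋ = 13; iterate m_{k+1} = d_k·a_k − m_k, d_{k+1} = (171 − m_{k+1}²)/d_k, a_{k+1} = ⌊(a₀ + m_{k+1})/d_{k+1}⌋ (starting m₀ = 0, d₀ = 1), with convergents p_k = a_k·p_{k-1} + p_{k-2}, q_k = a_k·q_{k-1} + q_{k-2} (p₋₁ = 1, q₋₁ = 0):
  k = 0: a₀ = 13; p₀/q₀ = 13/1; p₀² − 171·q₀² = 169 − 171 = -2.
  k = 1: m = 13, d = 2, a = ⌊(13 + 13)/2⌋ = 13; p/q = (13·13 + 1)/(13·1 + 0) = 170/13; p² − 171·q² = 28900 − 28899 = 1.
  The first convergent with p² − 171·q² = 1 gives the fundamental solution (x₁, y₁) = (170, 13).
Step 2: Apply the recurrence (x_{n+1}, y_{n+1}) = (x₁x_n + 171y₁y_n, x₁y_n + y₁x_n) repeatedly.
  From (x_1, y_1) = (170, 13): x_2 = 170·170 + 171·13·13 = 57799; y_2 = 170·13 + 13·170 = 4420.
  From (x_2, y_2) = (57799, 4420): x_3 = 170·57799 + 171·13·4420 = 19651490; y_3 = 170·4420 + 13·57799 = 1502787.
  From (x_3, y_3) = (19651490, 1502787): x_4 = 170·19651490 + 171·13·1502787 = 6681448801; y_4 = 170·1502787 + 13·19651490 = 510943160.
Step 3: Verify x_4² - 171·y_4² = 44641758080384337601 - 44641758080384337600 = 1 (should be 1). ✓

(x_1, y_1) = (170, 13); (x_4, y_4) = (6681448801, 510943160).


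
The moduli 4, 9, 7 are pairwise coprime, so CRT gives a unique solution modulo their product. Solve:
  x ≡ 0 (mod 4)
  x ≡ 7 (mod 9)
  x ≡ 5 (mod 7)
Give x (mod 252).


Moduli 4, 9, 7 are pairwise coprime; by CRT there is a unique solution modulo M = 4 · 9 · 7 = 252.
Solve pairwise, accumulating the modulus:
  Start with x ≡ 0 (mod 4).
  Combine with x ≡ 7 (mod 9): since gcd(4, 9) = 1, we get a unique residue mod 36.
    Write x = 0 + 4·t and substitute into x ≡ 7 (mod 9): 4·t ≡ 7 − 0 = 7 (mod 9).
    The inverse of 4 mod 9 is 7 (since 4·7 = 28 = 3·9 + 1), so t ≡ 7·7 = 49 ≡ 4 (mod 9).
    Then x = 0 + 4·4 = 16, valid modulo lcm(4, 9) = 36: x ≡ 16 (mod 36).
  Combine with x ≡ 5 (mod 7): since gcd(36, 7) = 1, we get a unique residue mod 252.
    Write x = 16 + 36·t and substitute into x ≡ 5 (mod 7): 36·t ≡ 5 − 16 = -11 (mod 7).
    Reduce coefficients mod 7: 1·t ≡ 3 (mod 7).
    So t ≡ 3 (mod 7).
    Then x = 16 + 36·3 = 124, valid modulo lcm(36, 7) = 252: x ≡ 124 (mod 252).
Verify: 124 mod 4 = 0 ✓, 124 mod 9 = 7 ✓, 124 mod 7 = 5 ✓.

x ≡ 124 (mod 252).


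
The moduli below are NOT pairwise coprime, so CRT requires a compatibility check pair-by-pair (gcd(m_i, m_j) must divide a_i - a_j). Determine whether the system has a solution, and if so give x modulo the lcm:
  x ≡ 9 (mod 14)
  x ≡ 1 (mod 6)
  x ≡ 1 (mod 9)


Moduli 14, 6, 9 are not pairwise coprime, so CRT works modulo lcm(m_i) when all pairwise compatibility conditions hold.
Pairwise compatibility: gcd(m_i, m_j) must divide a_i - a_j for every pair.
Merge one congruence at a time:
  Start: x ≡ 9 (mod 14).
  Combine with x ≡ 1 (mod 6): gcd(14, 6) = 2; 1 - 9 = -8, which IS divisible by 2, so compatible.
    Write x = 9 + 14·t and substitute into x ≡ 1 (mod 6): 14·t ≡ 1 − 9 = -8 (mod 6).
    Divide the congruence (and modulus) by g = 2: 7·t ≡ -4 (mod 3).
    Reduce coefficients mod 3: 1·t ≡ 2 (mod 3).
    So t ≡ 2 (mod 3).
    Then x = 9 + 14·2 = 37, valid modulo lcm(14, 6) = 42: x ≡ 37 (mod 42).
  Combine with x ≡ 1 (mod 9): gcd(42, 9) = 3; 1 - 37 = -36, which IS divisible by 3, so compatible.
    Write x = 37 + 42·t and substitute into x ≡ 1 (mod 9): 42·t ≡ 1 − 37 = -36 (mod 9).
    Divide the congruence (and modulus) by g = 3: 14·t ≡ -12 (mod 3).
    Reduce coefficients mod 3: 2·t ≡ 0 (mod 3).
    The inverse of 2 mod 3 is 2 (since 2·2 = 4 = 1·3 + 1), so t ≡ 2·0 = 0 ≡ 0 (mod 3).
    Then x = 37 + 42·0 = 37, valid modulo lcm(42, 9) = 126: x ≡ 37 (mod 126).
Verify: 37 mod 14 = 9, 37 mod 6 = 1, 37 mod 9 = 1.

x ≡ 37 (mod 126).


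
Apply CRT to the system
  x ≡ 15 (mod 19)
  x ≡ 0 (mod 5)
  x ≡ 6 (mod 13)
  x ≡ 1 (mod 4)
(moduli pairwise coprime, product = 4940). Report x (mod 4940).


Product of moduli M = 19 · 5 · 13 · 4 = 4940.
Merge one congruence at a time:
  Start: x ≡ 15 (mod 19).
  Combine with x ≡ 0 (mod 5); new modulus lcm = 95.
    Write x = 15 + 19·t and substitute into x ≡ 0 (mod 5): 19·t ≡ 0 − 15 = -15 (mod 5).
    Reduce coefficients mod 5: 4·t ≡ 0 (mod 5).
    The inverse of 4 mod 5 is 4 (since 4·4 = 16 = 3·5 + 1), so t ≡ 4·0 = 0 ≡ 0 (mod 5).
    Then x = 15 + 19·0 = 15, valid modulo lcm(19, 5) = 95: x ≡ 15 (mod 95).
  Combine with x ≡ 6 (mod 13); new modulus lcm = 1235.
    Write x = 15 + 95·t and substitute into x ≡ 6 (mod 13): 95·t ≡ 6 − 15 = -9 (mod 13).
    Reduce coefficients mod 13: 4·t ≡ 4 (mod 13).
    The inverse of 4 mod 13 is 10 (since 4·10 = 40 = 3·13 + 1), so t ≡ 10·4 = 40 ≡ 1 (mod 13).
    Then x = 15 + 95·1 = 110, valid modulo lcm(95, 13) = 1235: x ≡ 110 (mod 1235).
  Combine with x ≡ 1 (mod 4); new modulus lcm = 4940.
    Write x = 110 + 1235·t and substitute into x ≡ 1 (mod 4): 1235·t ≡ 1 − 110 = -109 (mod 4).
    Reduce coefficients mod 4: 3·t ≡ 3 (mod 4).
    The inverse of 3 mod 4 is 3 (since 3·3 = 9 = 2·4 + 1), so t ≡ 3·3 = 9 ≡ 1 (mod 4).
    Then x = 110 + 1235·1 = 1345, valid modulo lcm(1235, 4) = 4940: x ≡ 1345 (mod 4940).
Verify against each original: 1345 mod 19 = 15, 1345 mod 5 = 0, 1345 mod 13 = 6, 1345 mod 4 = 1.

x ≡ 1345 (mod 4940).


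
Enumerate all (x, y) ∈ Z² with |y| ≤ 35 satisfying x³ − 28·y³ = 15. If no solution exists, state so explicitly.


The equation is x³ - 28y³ = 15. For fixed y, x³ = 28·y³ + 15, so a solution requires the RHS to be a perfect cube.
Strategy: iterate y from -35 to 35, compute RHS = 28·y³ + 15, and check whether it is a (positive or negative) perfect cube.
Check small values of y:
  y = 0: RHS = 15 is not a perfect cube.
  y = 1: RHS = 43 is not a perfect cube.
  y = -1: RHS = -13 is not a perfect cube.
  y = 2: RHS = 239 is not a perfect cube.
  y = -2: RHS = -209 is not a perfect cube.
  y = 3: RHS = 771 is not a perfect cube.
  y = -3: RHS = -741 is not a perfect cube.
Continuing the search up to |y| = 35 finds no solutions either.
No (x, y) in the scanned range satisfies the equation.

No integer solutions with |y| ≤ 35.


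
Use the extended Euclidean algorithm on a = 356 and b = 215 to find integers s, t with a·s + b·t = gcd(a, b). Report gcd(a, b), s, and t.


Euclidean algorithm on (356, 215) — divide until remainder is 0:
  356 = 1 · 215 + 141
  215 = 1 · 141 + 74
  141 = 1 · 74 + 67
  74 = 1 · 67 + 7
  67 = 9 · 7 + 4
  7 = 1 · 4 + 3
  4 = 1 · 3 + 1
  3 = 3 · 1 + 0
gcd(356, 215) = 1.
Track Bezout coefficients alongside the remainders: start with r₀ = 356 = a·1 + b·0 (s = 1, t = 0) and r₁ = 215 = a·0 + b·1 (s = 0, t = 1); each new remainder r_{k+1} = r_{k-1} − q_k·r_k inherits s_{k+1} = s_{k-1} − q_k·s_k, t_{k+1} = t_{k-1} − q_k·t_k, so r_k = a·s_k + b·t_k at every step:
  q = 1: r = 141, s = 1 − 1·0 = 1, t = 0 − 1·1 = -1  (check: 356·1 + 215·(-1) = 141)
  q = 1: r = 74, s = 0 − 1·1 = -1, t = 1 − 1·(-1) = 2  (check: 356·(-1) + 215·2 = 74)
  q = 1: r = 67, s = 1 − 1·(-1) = 2, t = -1 − 1·2 = -3  (check: 356·2 + 215·(-3) = 67)
  q = 1: r = 7, s = -1 − 1·2 = -3, t = 2 − 1·(-3) = 5  (check: 356·(-3) + 215·5 = 7)
  q = 9: r = 4, s = 2 − 9·(-3) = 29, t = -3 − 9·5 = -48  (check: 356·29 + 215·(-48) = 4)
  q = 1: r = 3, s = -3 − 1·29 = -32, t = 5 − 1·(-48) = 53  (check: 356·(-32) + 215·53 = 3)
  q = 1: r = 1, s = 29 − 1·(-32) = 61, t = -48 − 1·53 = -101  (check: 356·61 + 215·(-101) = 1)
The row with r = 1 (the gcd) gives the Bezout coefficients s = 61, t = -101.
Result: 356 · (61) + 215 · (-101) = 1.

gcd(356, 215) = 1; s = 61, t = -101 (check: 356·61 + 215·(-101) = 1).


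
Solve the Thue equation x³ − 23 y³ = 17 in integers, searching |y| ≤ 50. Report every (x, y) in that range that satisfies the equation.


The equation is x³ - 23y³ = 17. For fixed y, x³ = 23·y³ + 17, so a solution requires the RHS to be a perfect cube.
Strategy: iterate y from -50 to 50, compute RHS = 23·y³ + 17, and check whether it is a (positive or negative) perfect cube.
Check small values of y:
  y = 0: RHS = 17 is not a perfect cube.
  y = 1: RHS = 40 is not a perfect cube.
  y = -1: RHS = -6 is not a perfect cube.
  y = 2: RHS = 201 is not a perfect cube.
  y = -2: RHS = -167 is not a perfect cube.
  y = 3: RHS = 638 is not a perfect cube.
  y = -3: RHS = -604 is not a perfect cube.
Continuing the search up to |y| = 50 finds no solutions either.
No (x, y) in the scanned range satisfies the equation.

No integer solutions with |y| ≤ 50.


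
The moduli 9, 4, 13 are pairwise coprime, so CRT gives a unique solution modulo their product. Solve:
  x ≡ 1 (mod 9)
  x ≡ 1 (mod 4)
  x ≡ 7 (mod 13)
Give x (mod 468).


Moduli 9, 4, 13 are pairwise coprime; by CRT there is a unique solution modulo M = 9 · 4 · 13 = 468.
Solve pairwise, accumulating the modulus:
  Start with x ≡ 1 (mod 9).
  Combine with x ≡ 1 (mod 4): since gcd(9, 4) = 1, we get a unique residue mod 36.
    Write x = 1 + 9·t and substitute into x ≡ 1 (mod 4): 9·t ≡ 1 − 1 = 0 (mod 4).
    Reduce coefficients mod 4: 1·t ≡ 0 (mod 4).
    So t ≡ 0 (mod 4).
    Then x = 1 + 9·0 = 1, valid modulo lcm(9, 4) = 36: x ≡ 1 (mod 36).
  Combine with x ≡ 7 (mod 13): since gcd(36, 13) = 1, we get a unique residue mod 468.
    Write x = 1 + 36·t and substitute into x ≡ 7 (mod 13): 36·t ≡ 7 − 1 = 6 (mod 13).
    Reduce coefficients mod 13: 10·t ≡ 6 (mod 13).
    The inverse of 10 mod 13 is 4 (since 10·4 = 40 = 3·13 + 1), so t ≡ 4·6 = 24 ≡ 11 (mod 13).
    Then x = 1 + 36·11 = 397, valid modulo lcm(36, 13) = 468: x ≡ 397 (mod 468).
Verify: 397 mod 9 = 1 ✓, 397 mod 4 = 1 ✓, 397 mod 13 = 7 ✓.

x ≡ 397 (mod 468).


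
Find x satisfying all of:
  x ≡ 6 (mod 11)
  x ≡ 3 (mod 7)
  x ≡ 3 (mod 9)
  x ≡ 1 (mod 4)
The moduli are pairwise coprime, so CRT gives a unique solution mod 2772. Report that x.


Product of moduli M = 11 · 7 · 9 · 4 = 2772.
Merge one congruence at a time:
  Start: x ≡ 6 (mod 11).
  Combine with x ≡ 3 (mod 7); new modulus lcm = 77.
    Write x = 6 + 11·t and substitute into x ≡ 3 (mod 7): 11·t ≡ 3 − 6 = -3 (mod 7).
    Reduce coefficients mod 7: 4·t ≡ 4 (mod 7).
    The inverse of 4 mod 7 is 2 (since 4·2 = 8 = 1·7 + 1), so t ≡ 2·4 = 8 ≡ 1 (mod 7).
    Then x = 6 + 11·1 = 17, valid modulo lcm(11, 7) = 77: x ≡ 17 (mod 77).
  Combine with x ≡ 3 (mod 9); new modulus lcm = 693.
    Write x = 17 + 77·t and substitute into x ≡ 3 (mod 9): 77·t ≡ 3 − 17 = -14 (mod 9).
    Reduce coefficients mod 9: 5·t ≡ 4 (mod 9).
    The inverse of 5 mod 9 is 2 (since 5·2 = 10 = 1·9 + 1), so t ≡ 2·4 = 8 ≡ 8 (mod 9).
    Then x = 17 + 77·8 = 633, valid modulo lcm(77, 9) = 693: x ≡ 633 (mod 693).
  Combine with x ≡ 1 (mod 4); new modulus lcm = 2772.
    Write x = 633 + 693·t and substitute into x ≡ 1 (mod 4): 693·t ≡ 1 − 633 = -632 (mod 4).
    Reduce coefficients mod 4: 1·t ≡ 0 (mod 4).
    So t ≡ 0 (mod 4).
    Then x = 633 + 693·0 = 633, valid modulo lcm(693, 4) = 2772: x ≡ 633 (mod 2772).
Verify against each original: 633 mod 11 = 6, 633 mod 7 = 3, 633 mod 9 = 3, 633 mod 4 = 1.

x ≡ 633 (mod 2772).


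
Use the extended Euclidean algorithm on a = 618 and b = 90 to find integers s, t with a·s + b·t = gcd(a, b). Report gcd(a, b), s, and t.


Euclidean algorithm on (618, 90) — divide until remainder is 0:
  618 = 6 · 90 + 78
  90 = 1 · 78 + 12
  78 = 6 · 12 + 6
  12 = 2 · 6 + 0
gcd(618, 90) = 6.
Track Bezout coefficients alongside the remainders: start with r₀ = 618 = a·1 + b·0 (s = 1, t = 0) and r₁ = 90 = a·0 + b·1 (s = 0, t = 1); each new remainder r_{k+1} = r_{k-1} − q_k·r_k inherits s_{k+1} = s_{k-1} − q_k·s_k, t_{k+1} = t_{k-1} − q_k·t_k, so r_k = a·s_k + b·t_k at every step:
  q = 6: r = 78, s = 1 − 6·0 = 1, t = 0 − 6·1 = -6  (check: 618·1 + 90·(-6) = 78)
  q = 1: r = 12, s = 0 − 1·1 = -1, t = 1 − 1·(-6) = 7  (check: 618·(-1) + 90·7 = 12)
  q = 6: r = 6, s = 1 − 6·(-1) = 7, t = -6 − 6·7 = -48  (check: 618·7 + 90·(-48) = 6)
The row with r = 6 (the gcd) gives the Bezout coefficients s = 7, t = -48.
Result: 618 · (7) + 90 · (-48) = 6.

gcd(618, 90) = 6; s = 7, t = -48 (check: 618·7 + 90·(-48) = 6).


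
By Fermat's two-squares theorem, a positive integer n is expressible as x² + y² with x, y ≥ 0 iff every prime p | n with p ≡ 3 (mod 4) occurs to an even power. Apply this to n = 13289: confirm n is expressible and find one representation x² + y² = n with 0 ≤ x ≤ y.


Step 1: Factor n = 13289 = 97 · 137.
Step 2: Check the mod-4 condition on each prime factor: 97 ≡ 1 (mod 4), exponent 1; 137 ≡ 1 (mod 4), exponent 1.
All primes ≡ 3 (mod 4) appear to even exponent (or don't appear), so by the two-squares theorem n IS expressible as a sum of two squares.
Step 3: Build a representation. Here n = 97 · 137 is a product of primes ≡ 1 (mod 4). Each prime p ≡ 1 (mod 4) is itself a sum of two squares; find a² by testing p − a² for a perfect square:
  97: 97 − 1² = 96, 97 − 2² = 93, 97 − 3² = 88, 97 − 4² = 81 = 9² ⇒ 97 = 4² + 9².
  137: 137 − 1² = 136, 137 − 2² = 133, 137 − 3² = 128, 137 − 4² = 121 = 11² ⇒ 137 = 4² + 11².
  Combine using the Brahmagupta–Fibonacci identity (a² + b²)(c² + d²) = (ac − bd)² + (ad + bc)² = (ac + bd)² + (ad − bc)²:
  97 · 137 = 13289: from (4² + 9²)(4² + 11²), take (4·4 − 9·11, 4·11 + 9·4) = (16 − 99, 44 + 36) = (-83, 80); dropping signs (only squares matter) gives (83, 80); check 83² + 80² = 6889 + 6400 = 13289 ✓.
Step 4: Order so x ≤ y and verify: 80² + 83² = 6400 + 6889 = 13289 = n. ✓

n = 13289 = 80² + 83² (one valid representation with x ≤ y).


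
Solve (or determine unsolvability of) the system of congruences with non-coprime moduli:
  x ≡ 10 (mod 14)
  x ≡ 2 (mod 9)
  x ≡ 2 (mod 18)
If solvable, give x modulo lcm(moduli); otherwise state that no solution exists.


Moduli 14, 9, 18 are not pairwise coprime, so CRT works modulo lcm(m_i) when all pairwise compatibility conditions hold.
Pairwise compatibility: gcd(m_i, m_j) must divide a_i - a_j for every pair.
Merge one congruence at a time:
  Start: x ≡ 10 (mod 14).
  Combine with x ≡ 2 (mod 9): gcd(14, 9) = 1; 2 - 10 = -8, which IS divisible by 1, so compatible.
    Write x = 10 + 14·t and substitute into x ≡ 2 (mod 9): 14·t ≡ 2 − 10 = -8 (mod 9).
    Reduce coefficients mod 9: 5·t ≡ 1 (mod 9).
    The inverse of 5 mod 9 is 2 (since 5·2 = 10 = 1·9 + 1), so t ≡ 2·1 = 2 ≡ 2 (mod 9).
    Then x = 10 + 14·2 = 38, valid modulo lcm(14, 9) = 126: x ≡ 38 (mod 126).
  Combine with x ≡ 2 (mod 18): gcd(126, 18) = 18; 2 - 38 = -36, which IS divisible by 18, so compatible.
    Write x = 38 + 126·t and substitute into x ≡ 2 (mod 18): 126·t ≡ 2 − 38 = -36 (mod 18).
    Divide the congruence (and modulus) by g = 18: 7·t ≡ -2 (mod 1).
    Modulo 1 every t works; take t = 0.
    Then x = 38 + 126·0 = 38, valid modulo lcm(126, 18) = 126: x ≡ 38 (mod 126).
Verify: 38 mod 14 = 10, 38 mod 9 = 2, 38 mod 18 = 2.

x ≡ 38 (mod 126).


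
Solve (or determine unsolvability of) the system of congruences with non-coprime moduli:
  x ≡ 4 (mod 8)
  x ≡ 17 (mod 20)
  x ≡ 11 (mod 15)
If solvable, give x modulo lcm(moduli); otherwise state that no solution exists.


Moduli 8, 20, 15 are not pairwise coprime, so CRT works modulo lcm(m_i) when all pairwise compatibility conditions hold.
Pairwise compatibility: gcd(m_i, m_j) must divide a_i - a_j for every pair.
Merge one congruence at a time:
  Start: x ≡ 4 (mod 8).
  Combine with x ≡ 17 (mod 20): gcd(8, 20) = 4, and 17 - 4 = 13 is NOT divisible by 4.
    ⇒ system is inconsistent (no integer solution).

No solution (the system is inconsistent).


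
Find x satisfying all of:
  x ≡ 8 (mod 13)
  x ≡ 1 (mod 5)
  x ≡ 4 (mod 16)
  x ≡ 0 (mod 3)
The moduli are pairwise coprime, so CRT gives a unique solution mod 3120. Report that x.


Product of moduli M = 13 · 5 · 16 · 3 = 3120.
Merge one congruence at a time:
  Start: x ≡ 8 (mod 13).
  Combine with x ≡ 1 (mod 5); new modulus lcm = 65.
    Write x = 8 + 13·t and substitute into x ≡ 1 (mod 5): 13·t ≡ 1 − 8 = -7 (mod 5).
    Reduce coefficients mod 5: 3·t ≡ 3 (mod 5).
    The inverse of 3 mod 5 is 2 (since 3·2 = 6 = 1·5 + 1), so t ≡ 2·3 = 6 ≡ 1 (mod 5).
    Then x = 8 + 13·1 = 21, valid modulo lcm(13, 5) = 65: x ≡ 21 (mod 65).
  Combine with x ≡ 4 (mod 16); new modulus lcm = 1040.
    Write x = 21 + 65·t and substitute into x ≡ 4 (mod 16): 65·t ≡ 4 − 21 = -17 (mod 16).
    Reduce coefficients mod 16: 1·t ≡ 15 (mod 16).
    So t ≡ 15 (mod 16).
    Then x = 21 + 65·15 = 996, valid modulo lcm(65, 16) = 1040: x ≡ 996 (mod 1040).
  Combine with x ≡ 0 (mod 3); new modulus lcm = 3120.
    Write x = 996 + 1040·t and substitute into x ≡ 0 (mod 3): 1040·t ≡ 0 − 996 = -996 (mod 3).
    Reduce coefficients mod 3: 2·t ≡ 0 (mod 3).
    The inverse of 2 mod 3 is 2 (since 2·2 = 4 = 1·3 + 1), so t ≡ 2·0 = 0 ≡ 0 (mod 3).
    Then x = 996 + 1040·0 = 996, valid modulo lcm(1040, 3) = 3120: x ≡ 996 (mod 3120).
Verify against each original: 996 mod 13 = 8, 996 mod 5 = 1, 996 mod 16 = 4, 996 mod 3 = 0.

x ≡ 996 (mod 3120).


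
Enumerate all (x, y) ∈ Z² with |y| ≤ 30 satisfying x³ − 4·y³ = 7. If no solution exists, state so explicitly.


The equation is x³ - 4y³ = 7. For fixed y, x³ = 4·y³ + 7, so a solution requires the RHS to be a perfect cube.
Strategy: iterate y from -30 to 30, compute RHS = 4·y³ + 7, and check whether it is a (positive or negative) perfect cube.
Check small values of y:
  y = 0: RHS = 7 is not a perfect cube.
  y = 1: RHS = 11 is not a perfect cube.
  y = -1: RHS = 3 is not a perfect cube.
  y = 2: RHS = 39 is not a perfect cube.
  y = -2: RHS = -25 is not a perfect cube.
  y = 3: RHS = 115 is not a perfect cube.
  y = -3: RHS = -101 is not a perfect cube.
Continuing the search up to |y| = 30 finds no solutions either.
No (x, y) in the scanned range satisfies the equation.

No integer solutions with |y| ≤ 30.


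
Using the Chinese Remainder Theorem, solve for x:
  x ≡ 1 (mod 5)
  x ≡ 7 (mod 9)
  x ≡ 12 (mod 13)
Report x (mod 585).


Moduli 5, 9, 13 are pairwise coprime; by CRT there is a unique solution modulo M = 5 · 9 · 13 = 585.
Solve pairwise, accumulating the modulus:
  Start with x ≡ 1 (mod 5).
  Combine with x ≡ 7 (mod 9): since gcd(5, 9) = 1, we get a unique residue mod 45.
    Write x = 1 + 5·t and substitute into x ≡ 7 (mod 9): 5·t ≡ 7 − 1 = 6 (mod 9).
    The inverse of 5 mod 9 is 2 (since 5·2 = 10 = 1·9 + 1), so t ≡ 2·6 = 12 ≡ 3 (mod 9).
    Then x = 1 + 5·3 = 16, valid modulo lcm(5, 9) = 45: x ≡ 16 (mod 45).
  Combine with x ≡ 12 (mod 13): since gcd(45, 13) = 1, we get a unique residue mod 585.
    Write x = 16 + 45·t and substitute into x ≡ 12 (mod 13): 45·t ≡ 12 − 16 = -4 (mod 13).
    Reduce coefficients mod 13: 6·t ≡ 9 (mod 13).
    The inverse of 6 mod 13 is 11 (since 6·11 = 66 = 5·13 + 1), so t ≡ 11·9 = 99 ≡ 8 (mod 13).
    Then x = 16 + 45·8 = 376, valid modulo lcm(45, 13) = 585: x ≡ 376 (mod 585).
Verify: 376 mod 5 = 1 ✓, 376 mod 9 = 7 ✓, 376 mod 13 = 12 ✓.

x ≡ 376 (mod 585).


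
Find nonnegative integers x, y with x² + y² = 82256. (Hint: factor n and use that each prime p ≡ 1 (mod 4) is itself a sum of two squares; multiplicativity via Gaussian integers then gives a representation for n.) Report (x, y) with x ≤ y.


Step 1: Factor n = 82256 = 2^4 · 53 · 97.
Step 2: Check the mod-4 condition on each prime factor: 2 = 2 (special); 53 ≡ 1 (mod 4), exponent 1; 97 ≡ 1 (mod 4), exponent 1.
All primes ≡ 3 (mod 4) appear to even exponent (or don't appear), so by the two-squares theorem n IS expressible as a sum of two squares.
Step 3: Build a representation. Group n = k² · m with k = 4 and m = 53 · 97 = 5141 (a product of primes ≡ 1 (mod 4)); a representation of m scales to one of n via (k·x)² + (k·y)² = k²(x² + y²). Each prime p ≡ 1 (mod 4) is itself a sum of two squares; find a² by testing p − a² for a perfect square:
  53: 53 − 1² = 52, 53 − 2² = 49 = 7² ⇒ 53 = 2² + 7².
  97: 97 − 1² = 96, 97 − 2² = 93, 97 − 3² = 88, 97 − 4² = 81 = 9² ⇒ 97 = 4² + 9².
  Combine using the Brahmagupta–Fibonacci identity (a² + b²)(c² + d²) = (ac − bd)² + (ad + bc)² = (ac + bd)² + (ad − bc)²:
  53 · 97 = 5141: from (2² + 7²)(4² + 9²), take (2·4 − 7·9, 2·9 + 7·4) = (8 − 63, 18 + 28) = (-55, 46); dropping signs (only squares matter) gives (55, 46); check 55² + 46² = 3025 + 2116 = 5141 ✓.
  Scale by k = 4: (4·55, 4·46) = (220, 184).
Step 4: Order so x ≤ y and verify: 184² + 220² = 33856 + 48400 = 82256 = n. ✓

n = 82256 = 184² + 220² (one valid representation with x ≤ y).


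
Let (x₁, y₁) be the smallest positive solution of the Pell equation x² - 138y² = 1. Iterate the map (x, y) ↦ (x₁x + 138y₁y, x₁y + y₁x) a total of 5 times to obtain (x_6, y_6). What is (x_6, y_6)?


Step 1: Find the fundamental solution (x₁, y₁) of x² - 138y² = 1.
  Expand √138 as a continued fraction. a₀ = ⌊√138⌋ = 11; iterate m_{k+1} = d_k·a_k − m_k, d_{k+1} = (138 − m_{k+1}²)/d_k, a_{k+1} = ⌊(a₀ + m_{k+1})/d_{k+1}⌋ (starting m₀ = 0, d₀ = 1), with convergents p_k = a_k·p_{k-1} + p_{k-2}, q_k = a_k·q_{k-1} + q_{k-2} (p₋₁ = 1, q₋₁ = 0):
  k = 0: a₀ = 11; p₀/q₀ = 11/1; p₀² − 138·q₀² = 121 − 138 = -17.
  k = 1: m = 11, d = 17, a = ⌊(11 + 11)/17⌋ = 1; p/q = (1·11 + 1)/(1·1 + 0) = 12/1; p² − 138·q² = 144 − 138 = 6.
  k = 2: m = 6, d = 6, a = ⌊(11 + 6)/6⌋ = 2; p/q = (2·12 + 11)/(2·1 + 1) = 35/3; p² − 138·q² = 1225 − 1242 = -17.
  k = 3: m = 6, d = 17, a = ⌊(11 + 6)/17⌋ = 1; p/q = (1·35 + 12)/(1·3 + 1) = 47/4; p² − 138·q² = 2209 − 2208 = 1.
  The first convergent with p² − 138·q² = 1 gives the fundamental solution (x₁, y₁) = (47, 4).
Step 2: Apply the recurrence (x_{n+1}, y_{n+1}) = (x₁x_n + 138y₁y_n, x₁y_n + y₁x_n) repeatedly.
  From (x_1, y_1) = (47, 4): x_2 = 47·47 + 138·4·4 = 4417; y_2 = 47·4 + 4·47 = 376.
  From (x_2, y_2) = (4417, 376): x_3 = 47·4417 + 138·4·376 = 415151; y_3 = 47·376 + 4·4417 = 35340.
  From (x_3, y_3) = (415151, 35340): x_4 = 47·415151 + 138·4·35340 = 39019777; y_4 = 47·35340 + 4·415151 = 3321584.
  From (x_4, y_4) = (39019777, 3321584): x_5 = 47·39019777 + 138·4·3321584 = 3667443887; y_5 = 47·3321584 + 4·39019777 = 312193556.
  From (x_5, y_5) = (3667443887, 312193556): x_6 = 47·3667443887 + 138·4·312193556 = 344700705601; y_6 = 47·312193556 + 4·3667443887 = 29342872680.
Step 3: Verify x_6² - 138·y_6² = 118818576441827272771201 - 118818576441827272771200 = 1 (should be 1). ✓

(x_1, y_1) = (47, 4); (x_6, y_6) = (344700705601, 29342872680).


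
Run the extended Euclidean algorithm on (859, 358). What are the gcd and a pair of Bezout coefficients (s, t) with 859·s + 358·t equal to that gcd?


Euclidean algorithm on (859, 358) — divide until remainder is 0:
  859 = 2 · 358 + 143
  358 = 2 · 143 + 72
  143 = 1 · 72 + 71
  72 = 1 · 71 + 1
  71 = 71 · 1 + 0
gcd(859, 358) = 1.
Track Bezout coefficients alongside the remainders: start with r₀ = 859 = a·1 + b·0 (s = 1, t = 0) and r₁ = 358 = a·0 + b·1 (s = 0, t = 1); each new remainder r_{k+1} = r_{k-1} − q_k·r_k inherits s_{k+1} = s_{k-1} − q_k·s_k, t_{k+1} = t_{k-1} − q_k·t_k, so r_k = a·s_k + b·t_k at every step:
  q = 2: r = 143, s = 1 − 2·0 = 1, t = 0 − 2·1 = -2  (check: 859·1 + 358·(-2) = 143)
  q = 2: r = 72, s = 0 − 2·1 = -2, t = 1 − 2·(-2) = 5  (check: 859·(-2) + 358·5 = 72)
  q = 1: r = 71, s = 1 − 1·(-2) = 3, t = -2 − 1·5 = -7  (check: 859·3 + 358·(-7) = 71)
  q = 1: r = 1, s = -2 − 1·3 = -5, t = 5 − 1·(-7) = 12  (check: 859·(-5) + 358·12 = 1)
The row with r = 1 (the gcd) gives the Bezout coefficients s = -5, t = 12.
Result: 859 · (-5) + 358 · (12) = 1.

gcd(859, 358) = 1; s = -5, t = 12 (check: 859·(-5) + 358·12 = 1).


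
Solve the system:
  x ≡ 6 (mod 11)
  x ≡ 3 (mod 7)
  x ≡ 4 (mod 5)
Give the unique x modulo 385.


Moduli 11, 7, 5 are pairwise coprime; by CRT there is a unique solution modulo M = 11 · 7 · 5 = 385.
Solve pairwise, accumulating the modulus:
  Start with x ≡ 6 (mod 11).
  Combine with x ≡ 3 (mod 7): since gcd(11, 7) = 1, we get a unique residue mod 77.
    Write x = 6 + 11·t and substitute into x ≡ 3 (mod 7): 11·t ≡ 3 − 6 = -3 (mod 7).
    Reduce coefficients mod 7: 4·t ≡ 4 (mod 7).
    The inverse of 4 mod 7 is 2 (since 4·2 = 8 = 1·7 + 1), so t ≡ 2·4 = 8 ≡ 1 (mod 7).
    Then x = 6 + 11·1 = 17, valid modulo lcm(11, 7) = 77: x ≡ 17 (mod 77).
  Combine with x ≡ 4 (mod 5): since gcd(77, 5) = 1, we get a unique residue mod 385.
    Write x = 17 + 77·t and substitute into x ≡ 4 (mod 5): 77·t ≡ 4 − 17 = -13 (mod 5).
    Reduce coefficients mod 5: 2·t ≡ 2 (mod 5).
    The inverse of 2 mod 5 is 3 (since 2·3 = 6 = 1·5 + 1), so t ≡ 3·2 = 6 ≡ 1 (mod 5).
    Then x = 17 + 77·1 = 94, valid modulo lcm(77, 5) = 385: x ≡ 94 (mod 385).
Verify: 94 mod 11 = 6 ✓, 94 mod 7 = 3 ✓, 94 mod 5 = 4 ✓.

x ≡ 94 (mod 385).


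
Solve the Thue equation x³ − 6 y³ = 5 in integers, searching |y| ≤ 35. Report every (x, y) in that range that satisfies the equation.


The equation is x³ - 6y³ = 5. For fixed y, x³ = 6·y³ + 5, so a solution requires the RHS to be a perfect cube.
Strategy: iterate y from -35 to 35, compute RHS = 6·y³ + 5, and check whether it is a (positive or negative) perfect cube.
Check small values of y:
  y = 0: RHS = 5 is not a perfect cube.
  y = 1: RHS = 11 is not a perfect cube.
  y = -1: RHS = -1 = (-1)³ ⇒ x = -1 works.
  y = 2: RHS = 53 is not a perfect cube.
  y = -2: RHS = -43 is not a perfect cube.
  y = 3: RHS = 167 is not a perfect cube.
  y = -3: RHS = -157 is not a perfect cube.
Continuing the search up to |y| = 35 finds no further solutions beyond those listed.
Collected solutions: (-1, -1).

Solutions (with |y| ≤ 35): (-1, -1).


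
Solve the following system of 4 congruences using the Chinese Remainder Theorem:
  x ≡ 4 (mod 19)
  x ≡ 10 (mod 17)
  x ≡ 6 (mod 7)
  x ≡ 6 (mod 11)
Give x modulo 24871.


Product of moduli M = 19 · 17 · 7 · 11 = 24871.
Merge one congruence at a time:
  Start: x ≡ 4 (mod 19).
  Combine with x ≡ 10 (mod 17); new modulus lcm = 323.
    Write x = 4 + 19·t and substitute into x ≡ 10 (mod 17): 19·t ≡ 10 − 4 = 6 (mod 17).
    Reduce coefficients mod 17: 2·t ≡ 6 (mod 17).
    The inverse of 2 mod 17 is 9 (since 2·9 = 18 = 1·17 + 1), so t ≡ 9·6 = 54 ≡ 3 (mod 17).
    Then x = 4 + 19·3 = 61, valid modulo lcm(19, 17) = 323: x ≡ 61 (mod 323).
  Combine with x ≡ 6 (mod 7); new modulus lcm = 2261.
    Write x = 61 + 323·t and substitute into x ≡ 6 (mod 7): 323·t ≡ 6 − 61 = -55 (mod 7).
    Reduce coefficients mod 7: 1·t ≡ 1 (mod 7).
    So t ≡ 1 (mod 7).
    Then x = 61 + 323·1 = 384, valid modulo lcm(323, 7) = 2261: x ≡ 384 (mod 2261).
  Combine with x ≡ 6 (mod 11); new modulus lcm = 24871.
    Write x = 384 + 2261·t and substitute into x ≡ 6 (mod 11): 2261·t ≡ 6 − 384 = -378 (mod 11).
    Reduce coefficients mod 11: 6·t ≡ 7 (mod 11).
    The inverse of 6 mod 11 is 2 (since 6·2 = 12 = 1·11 + 1), so t ≡ 2·7 = 14 ≡ 3 (mod 11).
    Then x = 384 + 2261·3 = 7167, valid modulo lcm(2261, 11) = 24871: x ≡ 7167 (mod 24871).
Verify against each original: 7167 mod 19 = 4, 7167 mod 17 = 10, 7167 mod 7 = 6, 7167 mod 11 = 6.

x ≡ 7167 (mod 24871).


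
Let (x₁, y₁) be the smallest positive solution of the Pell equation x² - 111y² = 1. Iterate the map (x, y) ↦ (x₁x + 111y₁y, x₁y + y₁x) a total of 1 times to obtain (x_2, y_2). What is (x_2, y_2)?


Step 1: Find the fundamental solution (x₁, y₁) of x² - 111y² = 1.
  Expand √111 as a continued fraction. a₀ = ⌊√111⌋ = 10; iterate m_{k+1} = d_k·a_k − m_k, d_{k+1} = (111 − m_{k+1}²)/d_k, a_{k+1} = ⌊(a₀ + m_{k+1})/d_{k+1}⌋ (starting m₀ = 0, d₀ = 1), with convergents p_k = a_k·p_{k-1} + p_{k-2}, q_k = a_k·q_{k-1} + q_{k-2} (p₋₁ = 1, q₋₁ = 0):
  k = 0: a₀ = 10; p₀/q₀ = 10/1; p₀² − 111·q₀² = 100 − 111 = -11.
  k = 1: m = 10, d = 11, a = ⌊(10 + 10)/11⌋ = 1; p/q = (1·10 + 1)/(1·1 + 0) = 11/1; p² − 111·q² = 121 − 111 = 10.
  k = 2: m = 1, d = 10, a = ⌊(10 + 1)/10⌋ = 1; p/q = (1·11 + 10)/(1·1 + 1) = 21/2; p² − 111·q² = 441 − 444 = -3.
  k = 3: m = 9, d = 3, a = ⌊(10 + 9)/3⌋ = 6; p/q = (6·21 + 11)/(6·2 + 1) = 137/13; p² − 111·q² = 18769 − 18759 = 10.
  k = 4: m = 9, d = 10, a = ⌊(10 + 9)/10⌋ = 1; p/q = (1·137 + 21)/(1·13 + 2) = 158/15; p² − 111·q² = 24964 − 24975 = -11.
  k = 5: m = 1, d = 11, a = ⌊(10 + 1)/11⌋ = 1; p/q = (1·158 + 137)/(1·15 + 13) = 295/28; p² − 111·q² = 87025 − 87024 = 1.
  The first convergent with p² − 111·q² = 1 gives the fundamental solution (x₁, y₁) = (295, 28).
Step 2: Apply the recurrence (x_{n+1}, y_{n+1}) = (x₁x_n + 111y₁y_n, x₁y_n + y₁x_n) repeatedly.
  From (x_1, y_1) = (295, 28): x_2 = 295·295 + 111·28·28 = 174049; y_2 = 295·28 + 28·295 = 16520.
Step 3: Verify x_2² - 111·y_2² = 30293054401 - 30293054400 = 1 (should be 1). ✓

(x_1, y_1) = (295, 28); (x_2, y_2) = (174049, 16520).


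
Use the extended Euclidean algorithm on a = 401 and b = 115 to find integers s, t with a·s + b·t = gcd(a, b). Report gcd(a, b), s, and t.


Euclidean algorithm on (401, 115) — divide until remainder is 0:
  401 = 3 · 115 + 56
  115 = 2 · 56 + 3
  56 = 18 · 3 + 2
  3 = 1 · 2 + 1
  2 = 2 · 1 + 0
gcd(401, 115) = 1.
Track Bezout coefficients alongside the remainders: start with r₀ = 401 = a·1 + b·0 (s = 1, t = 0) and r₁ = 115 = a·0 + b·1 (s = 0, t = 1); each new remainder r_{k+1} = r_{k-1} − q_k·r_k inherits s_{k+1} = s_{k-1} − q_k·s_k, t_{k+1} = t_{k-1} − q_k·t_k, so r_k = a·s_k + b·t_k at every step:
  q = 3: r = 56, s = 1 − 3·0 = 1, t = 0 − 3·1 = -3  (check: 401·1 + 115·(-3) = 56)
  q = 2: r = 3, s = 0 − 2·1 = -2, t = 1 − 2·(-3) = 7  (check: 401·(-2) + 115·7 = 3)
  q = 18: r = 2, s = 1 − 18·(-2) = 37, t = -3 − 18·7 = -129  (check: 401·37 + 115·(-129) = 2)
  q = 1: r = 1, s = -2 − 1·37 = -39, t = 7 − 1·(-129) = 136  (check: 401·(-39) + 115·136 = 1)
The row with r = 1 (the gcd) gives the Bezout coefficients s = -39, t = 136.
Result: 401 · (-39) + 115 · (136) = 1.

gcd(401, 115) = 1; s = -39, t = 136 (check: 401·(-39) + 115·136 = 1).


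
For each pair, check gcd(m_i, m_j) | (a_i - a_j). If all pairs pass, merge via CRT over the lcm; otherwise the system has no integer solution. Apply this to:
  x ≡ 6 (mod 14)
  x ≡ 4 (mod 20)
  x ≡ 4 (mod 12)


Moduli 14, 20, 12 are not pairwise coprime, so CRT works modulo lcm(m_i) when all pairwise compatibility conditions hold.
Pairwise compatibility: gcd(m_i, m_j) must divide a_i - a_j for every pair.
Merge one congruence at a time:
  Start: x ≡ 6 (mod 14).
  Combine with x ≡ 4 (mod 20): gcd(14, 20) = 2; 4 - 6 = -2, which IS divisible by 2, so compatible.
    Write x = 6 + 14·t and substitute into x ≡ 4 (mod 20): 14·t ≡ 4 − 6 = -2 (mod 20).
    Divide the congruence (and modulus) by g = 2: 7·t ≡ -1 (mod 10).
    Reduce coefficients mod 10: 7·t ≡ 9 (mod 10).
    The inverse of 7 mod 10 is 3 (since 7·3 = 21 = 2·10 + 1), so t ≡ 3·9 = 27 ≡ 7 (mod 10).
    Then x = 6 + 14·7 = 104, valid modulo lcm(14, 20) = 140: x ≡ 104 (mod 140).
  Combine with x ≡ 4 (mod 12): gcd(140, 12) = 4; 4 - 104 = -100, which IS divisible by 4, so compatible.
    Write x = 104 + 140·t and substitute into x ≡ 4 (mod 12): 140·t ≡ 4 − 104 = -100 (mod 12).
    Divide the congruence (and modulus) by g = 4: 35·t ≡ -25 (mod 3).
    Reduce coefficients mod 3: 2·t ≡ 2 (mod 3).
    The inverse of 2 mod 3 is 2 (since 2·2 = 4 = 1·3 + 1), so t ≡ 2·2 = 4 ≡ 1 (mod 3).
    Then x = 104 + 140·1 = 244, valid modulo lcm(140, 12) = 420: x ≡ 244 (mod 420).
Verify: 244 mod 14 = 6, 244 mod 20 = 4, 244 mod 12 = 4.

x ≡ 244 (mod 420).
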